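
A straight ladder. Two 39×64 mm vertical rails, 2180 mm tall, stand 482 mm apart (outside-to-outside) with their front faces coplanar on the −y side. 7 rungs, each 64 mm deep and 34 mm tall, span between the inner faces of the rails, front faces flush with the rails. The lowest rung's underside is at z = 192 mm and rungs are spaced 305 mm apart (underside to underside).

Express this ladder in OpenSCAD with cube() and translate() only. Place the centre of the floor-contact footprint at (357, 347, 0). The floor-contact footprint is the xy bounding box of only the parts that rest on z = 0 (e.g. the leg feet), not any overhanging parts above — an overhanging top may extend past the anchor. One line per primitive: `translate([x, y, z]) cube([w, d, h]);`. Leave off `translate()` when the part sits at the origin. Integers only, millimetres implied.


// rung span = 482 - 2*39 = 404
// rung[k] z = 192 + k*305
translate([116, 315, 0]) cube([39, 64, 2180]);
translate([559, 315, 0]) cube([39, 64, 2180]);
translate([155, 315, 192]) cube([404, 64, 34]);
translate([155, 315, 497]) cube([404, 64, 34]);
translate([155, 315, 802]) cube([404, 64, 34]);
translate([155, 315, 1107]) cube([404, 64, 34]);
translate([155, 315, 1412]) cube([404, 64, 34]);
translate([155, 315, 1717]) cube([404, 64, 34]);
translate([155, 315, 2022]) cube([404, 64, 34]);


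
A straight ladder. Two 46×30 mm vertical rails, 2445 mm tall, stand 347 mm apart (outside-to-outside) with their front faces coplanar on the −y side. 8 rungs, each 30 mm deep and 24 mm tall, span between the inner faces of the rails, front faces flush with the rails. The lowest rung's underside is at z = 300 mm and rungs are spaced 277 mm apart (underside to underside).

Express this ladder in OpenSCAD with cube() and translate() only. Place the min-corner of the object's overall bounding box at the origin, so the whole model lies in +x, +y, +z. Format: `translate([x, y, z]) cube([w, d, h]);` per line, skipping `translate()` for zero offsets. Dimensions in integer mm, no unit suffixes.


// rung span = 347 - 2*46 = 255
// rung[k] z = 300 + k*277
cube([46, 30, 2445]);
translate([301, 0, 0]) cube([46, 30, 2445]);
translate([46, 0, 300]) cube([255, 30, 24]);
translate([46, 0, 577]) cube([255, 30, 24]);
translate([46, 0, 854]) cube([255, 30, 24]);
translate([46, 0, 1131]) cube([255, 30, 24]);
translate([46, 0, 1408]) cube([255, 30, 24]);
translate([46, 0, 1685]) cube([255, 30, 24]);
translate([46, 0, 1962]) cube([255, 30, 24]);
translate([46, 0, 2239]) cube([255, 30, 24]);


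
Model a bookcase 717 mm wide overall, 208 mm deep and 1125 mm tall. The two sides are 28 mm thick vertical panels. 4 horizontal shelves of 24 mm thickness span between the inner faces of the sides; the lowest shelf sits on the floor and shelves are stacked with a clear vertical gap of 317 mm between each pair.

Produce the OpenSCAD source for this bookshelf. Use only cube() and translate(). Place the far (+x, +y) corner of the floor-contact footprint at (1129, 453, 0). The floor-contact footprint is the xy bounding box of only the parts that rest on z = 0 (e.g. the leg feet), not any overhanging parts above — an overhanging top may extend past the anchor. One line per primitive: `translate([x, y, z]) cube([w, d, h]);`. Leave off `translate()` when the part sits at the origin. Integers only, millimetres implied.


translate([412, 245, 0]) cube([28, 208, 1125]);
translate([1101, 245, 0]) cube([28, 208, 1125]);
translate([440, 245, 0]) cube([661, 208, 24]);
translate([440, 245, 341]) cube([661, 208, 24]);
translate([440, 245, 682]) cube([661, 208, 24]);
translate([440, 245, 1023]) cube([661, 208, 24]);


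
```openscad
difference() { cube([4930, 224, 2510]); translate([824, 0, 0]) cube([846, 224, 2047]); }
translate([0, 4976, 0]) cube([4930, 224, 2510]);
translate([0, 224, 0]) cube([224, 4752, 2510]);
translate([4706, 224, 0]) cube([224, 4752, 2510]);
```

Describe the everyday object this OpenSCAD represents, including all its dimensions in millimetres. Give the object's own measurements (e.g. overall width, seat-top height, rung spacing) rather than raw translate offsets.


A single room: four walls, each 2510 mm tall and 224 mm thick, enclosing an outside footprint 4930×5200 mm (x × y), no floor or roof. The front and back walls (−y and +y sides) run the full x-width; the side walls fit between their inner faces. A door opening 846 mm wide and 2047 mm tall is cut through the front wall from the floor up, its −x edge 824 mm from the wall's −x end.


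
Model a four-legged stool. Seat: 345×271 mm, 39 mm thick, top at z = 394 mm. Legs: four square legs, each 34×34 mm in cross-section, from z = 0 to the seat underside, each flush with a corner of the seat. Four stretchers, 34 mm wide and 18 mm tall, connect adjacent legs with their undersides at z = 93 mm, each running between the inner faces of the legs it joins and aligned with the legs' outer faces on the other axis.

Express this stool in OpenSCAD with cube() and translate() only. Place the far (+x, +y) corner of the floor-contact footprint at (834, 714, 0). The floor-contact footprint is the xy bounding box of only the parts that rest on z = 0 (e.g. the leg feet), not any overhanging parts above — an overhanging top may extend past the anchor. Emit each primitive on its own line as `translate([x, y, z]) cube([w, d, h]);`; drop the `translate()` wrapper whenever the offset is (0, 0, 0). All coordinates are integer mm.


translate([489, 443, 355]) cube([345, 271, 39]);
translate([489, 443, 0]) cube([34, 34, 355]);
translate([800, 443, 0]) cube([34, 34, 355]);
translate([489, 680, 0]) cube([34, 34, 355]);
translate([800, 680, 0]) cube([34, 34, 355]);
translate([523, 443, 93]) cube([277, 34, 18]);
translate([523, 680, 93]) cube([277, 34, 18]);
translate([489, 477, 93]) cube([34, 203, 18]);
translate([800, 477, 93]) cube([34, 203, 18]);


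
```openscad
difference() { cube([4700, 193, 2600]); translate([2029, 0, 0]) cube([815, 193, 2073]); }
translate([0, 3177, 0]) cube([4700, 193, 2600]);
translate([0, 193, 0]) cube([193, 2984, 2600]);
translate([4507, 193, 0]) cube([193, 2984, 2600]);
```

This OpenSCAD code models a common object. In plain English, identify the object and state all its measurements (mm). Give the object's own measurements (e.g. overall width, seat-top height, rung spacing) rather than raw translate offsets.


A single room: four walls, each 2600 mm tall and 193 mm thick, enclosing an outside footprint 4700×3370 mm (x × y), no floor or roof. The front and back walls (−y and +y sides) run the full x-width; the side walls fit between their inner faces. A door opening 815 mm wide and 2073 mm tall is cut through the front wall from the floor up, its −x edge 2029 mm from the wall's −x end.


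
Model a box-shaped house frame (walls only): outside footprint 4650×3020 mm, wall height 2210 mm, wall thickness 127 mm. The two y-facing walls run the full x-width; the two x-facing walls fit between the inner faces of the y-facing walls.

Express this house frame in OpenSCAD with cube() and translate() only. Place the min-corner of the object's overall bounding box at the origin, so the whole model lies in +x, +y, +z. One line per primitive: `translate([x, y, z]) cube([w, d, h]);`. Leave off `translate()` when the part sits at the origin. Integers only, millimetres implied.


cube([4650, 127, 2210]);
translate([0, 2893, 0]) cube([4650, 127, 2210]);
translate([0, 127, 0]) cube([127, 2766, 2210]);
translate([4523, 127, 0]) cube([127, 2766, 2210]);


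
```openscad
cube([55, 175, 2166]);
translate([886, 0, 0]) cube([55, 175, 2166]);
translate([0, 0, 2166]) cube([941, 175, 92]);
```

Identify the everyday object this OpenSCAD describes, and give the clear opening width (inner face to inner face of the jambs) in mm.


A door frame. The clear opening width is 831 mm.

Two 2166 mm tall posts with a header on top — a door frame. The left jamb is 55 mm wide at x = 0; the right jamb starts at x = 886. The clear opening is 886 − 55 = 831 mm.


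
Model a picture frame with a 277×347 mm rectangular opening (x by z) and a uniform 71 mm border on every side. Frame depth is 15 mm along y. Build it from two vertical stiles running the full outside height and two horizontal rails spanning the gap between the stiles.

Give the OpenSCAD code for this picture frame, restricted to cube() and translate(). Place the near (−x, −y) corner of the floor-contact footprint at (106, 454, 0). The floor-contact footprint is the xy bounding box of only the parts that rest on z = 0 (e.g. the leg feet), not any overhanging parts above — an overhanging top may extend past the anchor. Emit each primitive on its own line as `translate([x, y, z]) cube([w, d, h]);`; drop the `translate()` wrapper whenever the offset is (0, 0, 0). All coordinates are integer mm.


translate([106, 454, 0]) cube([71, 15, 489]);
translate([454, 454, 0]) cube([71, 15, 489]);
translate([177, 454, 0]) cube([277, 15, 71]);
translate([177, 454, 418]) cube([277, 15, 71]);


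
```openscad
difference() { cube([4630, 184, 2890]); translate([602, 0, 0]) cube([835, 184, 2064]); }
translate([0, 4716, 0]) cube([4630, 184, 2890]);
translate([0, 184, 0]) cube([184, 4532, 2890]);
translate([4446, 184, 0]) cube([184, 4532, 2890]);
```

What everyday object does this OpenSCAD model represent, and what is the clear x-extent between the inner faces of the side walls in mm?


A single room. The interior width is 4262 mm.

Four walls enclosing a rectangle with a door in the front wall — a room. Outside width 4630 minus two 184 mm walls gives 4262 mm.


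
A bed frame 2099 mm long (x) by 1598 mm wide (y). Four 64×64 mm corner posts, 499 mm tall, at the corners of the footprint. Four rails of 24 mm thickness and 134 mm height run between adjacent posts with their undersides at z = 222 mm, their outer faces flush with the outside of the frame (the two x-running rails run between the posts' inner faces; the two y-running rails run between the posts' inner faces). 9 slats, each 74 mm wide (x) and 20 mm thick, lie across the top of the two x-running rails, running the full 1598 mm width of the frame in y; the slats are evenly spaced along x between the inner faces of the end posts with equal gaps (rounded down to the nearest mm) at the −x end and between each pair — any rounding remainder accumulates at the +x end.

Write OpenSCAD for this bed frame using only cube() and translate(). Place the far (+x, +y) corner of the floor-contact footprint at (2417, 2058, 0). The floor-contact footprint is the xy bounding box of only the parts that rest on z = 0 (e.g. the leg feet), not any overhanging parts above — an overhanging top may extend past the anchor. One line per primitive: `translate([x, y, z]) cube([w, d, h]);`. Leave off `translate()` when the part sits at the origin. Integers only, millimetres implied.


translate([318, 460, 0]) cube([64, 64, 499]);
translate([318, 1994, 0]) cube([64, 64, 499]);
translate([2353, 460, 0]) cube([64, 64, 499]);
translate([2353, 1994, 0]) cube([64, 64, 499]);
translate([382, 460, 222]) cube([1971, 24, 134]);
translate([382, 2034, 222]) cube([1971, 24, 134]);
translate([318, 524, 222]) cube([24, 1470, 134]);
translate([2393, 524, 222]) cube([24, 1470, 134]);
translate([512, 460, 356]) cube([74, 1598, 20]);
translate([716, 460, 356]) cube([74, 1598, 20]);
translate([920, 460, 356]) cube([74, 1598, 20]);
translate([1124, 460, 356]) cube([74, 1598, 20]);
translate([1328, 460, 356]) cube([74, 1598, 20]);
translate([1532, 460, 356]) cube([74, 1598, 20]);
translate([1736, 460, 356]) cube([74, 1598, 20]);
translate([1940, 460, 356]) cube([74, 1598, 20]);
translate([2144, 460, 356]) cube([74, 1598, 20]);


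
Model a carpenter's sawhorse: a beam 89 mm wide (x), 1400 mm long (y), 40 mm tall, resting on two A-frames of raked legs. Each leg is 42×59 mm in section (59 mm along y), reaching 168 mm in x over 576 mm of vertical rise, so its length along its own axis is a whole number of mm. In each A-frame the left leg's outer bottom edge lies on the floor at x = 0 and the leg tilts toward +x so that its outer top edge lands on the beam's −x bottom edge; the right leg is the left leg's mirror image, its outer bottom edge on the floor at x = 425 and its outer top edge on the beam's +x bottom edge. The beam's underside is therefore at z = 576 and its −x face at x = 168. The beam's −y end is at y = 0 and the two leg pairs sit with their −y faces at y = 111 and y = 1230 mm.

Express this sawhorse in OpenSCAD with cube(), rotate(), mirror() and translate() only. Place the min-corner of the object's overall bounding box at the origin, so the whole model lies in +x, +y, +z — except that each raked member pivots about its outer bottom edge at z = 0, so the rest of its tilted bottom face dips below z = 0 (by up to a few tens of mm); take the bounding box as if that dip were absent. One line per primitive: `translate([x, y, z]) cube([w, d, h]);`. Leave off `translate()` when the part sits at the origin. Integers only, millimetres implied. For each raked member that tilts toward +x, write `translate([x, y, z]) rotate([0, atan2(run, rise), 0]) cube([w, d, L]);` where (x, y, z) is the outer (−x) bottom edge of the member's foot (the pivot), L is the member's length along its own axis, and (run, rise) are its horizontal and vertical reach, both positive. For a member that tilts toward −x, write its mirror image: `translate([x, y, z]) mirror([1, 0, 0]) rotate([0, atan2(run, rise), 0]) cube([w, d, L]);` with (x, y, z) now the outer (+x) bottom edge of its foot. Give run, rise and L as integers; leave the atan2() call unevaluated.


translate([168, 0, 576]) cube([89, 1400, 40]);
translate([0, 111, 0]) rotate([0, atan2(168, 576), 0]) cube([42, 59, 600]);
translate([425, 111, 0]) mirror([1, 0, 0]) rotate([0, atan2(168, 576), 0]) cube([42, 59, 600]);
translate([0, 1230, 0]) rotate([0, atan2(168, 576), 0]) cube([42, 59, 600]);
translate([425, 1230, 0]) mirror([1, 0, 0]) rotate([0, atan2(168, 576), 0]) cube([42, 59, 600]);


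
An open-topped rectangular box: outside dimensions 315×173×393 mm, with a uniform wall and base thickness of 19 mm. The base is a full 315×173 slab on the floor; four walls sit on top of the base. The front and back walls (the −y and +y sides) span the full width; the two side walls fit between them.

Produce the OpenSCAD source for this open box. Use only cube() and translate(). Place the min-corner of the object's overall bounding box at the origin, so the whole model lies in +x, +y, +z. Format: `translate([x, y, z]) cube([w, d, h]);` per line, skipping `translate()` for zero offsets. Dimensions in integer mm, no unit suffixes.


cube([315, 173, 19]);
translate([0, 0, 19]) cube([315, 19, 374]);
translate([0, 154, 19]) cube([315, 19, 374]);
translate([0, 19, 19]) cube([19, 135, 374]);
translate([296, 19, 19]) cube([19, 135, 374]);


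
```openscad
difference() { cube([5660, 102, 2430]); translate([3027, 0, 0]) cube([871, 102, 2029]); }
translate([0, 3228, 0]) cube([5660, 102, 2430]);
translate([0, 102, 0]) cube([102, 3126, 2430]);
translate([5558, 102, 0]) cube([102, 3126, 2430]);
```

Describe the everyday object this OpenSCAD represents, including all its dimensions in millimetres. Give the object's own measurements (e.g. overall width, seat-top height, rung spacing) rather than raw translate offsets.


A single room: four walls, each 2430 mm tall and 102 mm thick, enclosing an outside footprint 5660×3330 mm (x × y), no floor or roof. The front and back walls (−y and +y sides) run the full x-width; the side walls fit between their inner faces. A door opening 871 mm wide and 2029 mm tall is cut through the front wall from the floor up, its −x edge 3027 mm from the wall's −x end.


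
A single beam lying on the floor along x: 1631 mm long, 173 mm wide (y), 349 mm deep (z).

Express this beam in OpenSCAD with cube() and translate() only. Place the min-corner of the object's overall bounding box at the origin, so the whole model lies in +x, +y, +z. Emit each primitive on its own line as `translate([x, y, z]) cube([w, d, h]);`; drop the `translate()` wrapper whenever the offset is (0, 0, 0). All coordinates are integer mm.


cube([1631, 173, 349]);


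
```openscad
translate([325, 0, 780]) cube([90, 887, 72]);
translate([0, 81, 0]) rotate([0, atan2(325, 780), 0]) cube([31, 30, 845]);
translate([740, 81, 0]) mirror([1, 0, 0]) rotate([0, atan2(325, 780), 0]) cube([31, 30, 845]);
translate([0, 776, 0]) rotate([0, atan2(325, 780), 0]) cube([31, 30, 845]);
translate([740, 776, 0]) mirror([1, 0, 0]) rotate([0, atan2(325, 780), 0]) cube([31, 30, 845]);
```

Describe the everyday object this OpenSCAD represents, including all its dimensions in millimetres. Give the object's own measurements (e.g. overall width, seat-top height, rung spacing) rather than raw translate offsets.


A sawhorse. A 90×887×72 mm beam (x, y, z) sits on two A-frame leg pairs. Each pair is two raked legs of 31×30 mm section (30 mm along y) splaying symmetrically in x. Each leg rises 780 mm vertically over 325 mm of horizontal reach and is 845 mm long along its own axis. Every leg's outer bottom edge rests on the floor and its outer top edge meets a bottom edge of the beam — the left legs (tilting toward +x) meet the beam's −x bottom edge, the right legs (their mirror images, tilting toward −x) meet its +x bottom edge — so the leg tops tuck under the beam, the beam's underside is 780 mm above the floor, and the feet are 740 mm apart outside-to-outside with the beam centred between them. The two leg pairs are set in 81 mm from either end of the beam.


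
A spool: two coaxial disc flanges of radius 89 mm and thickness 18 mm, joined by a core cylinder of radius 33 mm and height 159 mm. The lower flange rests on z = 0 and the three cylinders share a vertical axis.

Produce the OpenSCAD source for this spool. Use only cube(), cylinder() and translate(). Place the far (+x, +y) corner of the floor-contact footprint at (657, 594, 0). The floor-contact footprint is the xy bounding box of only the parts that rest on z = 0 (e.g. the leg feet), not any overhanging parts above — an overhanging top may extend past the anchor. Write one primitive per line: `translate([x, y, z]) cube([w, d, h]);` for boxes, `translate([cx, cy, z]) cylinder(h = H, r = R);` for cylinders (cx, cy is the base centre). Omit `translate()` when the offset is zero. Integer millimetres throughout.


translate([568, 505, 0]) cylinder(h = 18, r = 89);
translate([568, 505, 18]) cylinder(h = 159, r = 33);
translate([568, 505, 177]) cylinder(h = 18, r = 89);


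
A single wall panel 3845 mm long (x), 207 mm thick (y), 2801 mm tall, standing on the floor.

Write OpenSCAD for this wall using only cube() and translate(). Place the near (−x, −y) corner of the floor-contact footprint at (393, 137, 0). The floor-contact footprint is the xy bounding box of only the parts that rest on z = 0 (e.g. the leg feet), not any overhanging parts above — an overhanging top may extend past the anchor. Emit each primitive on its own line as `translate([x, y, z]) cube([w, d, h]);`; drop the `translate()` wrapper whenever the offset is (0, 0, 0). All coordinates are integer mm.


translate([393, 137, 0]) cube([3845, 207, 2801]);


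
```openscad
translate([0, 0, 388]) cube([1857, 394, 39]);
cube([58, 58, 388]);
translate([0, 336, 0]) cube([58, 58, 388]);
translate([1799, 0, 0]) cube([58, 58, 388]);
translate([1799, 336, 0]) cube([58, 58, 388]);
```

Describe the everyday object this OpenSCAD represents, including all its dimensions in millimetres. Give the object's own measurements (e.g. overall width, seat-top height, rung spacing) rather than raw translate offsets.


A bench: a 1857×394 mm seat slab, 39 mm thick, top at z = 427 mm, on four 58×58 mm square legs flush with the seat corners and standing on z = 0.


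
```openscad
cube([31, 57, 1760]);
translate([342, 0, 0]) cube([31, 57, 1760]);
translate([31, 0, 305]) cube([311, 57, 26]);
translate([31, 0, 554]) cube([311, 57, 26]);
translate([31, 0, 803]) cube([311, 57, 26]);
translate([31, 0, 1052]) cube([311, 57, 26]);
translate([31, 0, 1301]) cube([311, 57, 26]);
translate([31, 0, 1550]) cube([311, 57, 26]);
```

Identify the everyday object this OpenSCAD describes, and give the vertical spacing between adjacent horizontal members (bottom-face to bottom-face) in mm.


A ladder. The rung spacing is 249 mm.

Two tall 31×57 posts with 6 short bars between them — a ladder. Adjacent rungs sit at z = 305 and z = 554, so the spacing is 554 − 305 = 249 mm.


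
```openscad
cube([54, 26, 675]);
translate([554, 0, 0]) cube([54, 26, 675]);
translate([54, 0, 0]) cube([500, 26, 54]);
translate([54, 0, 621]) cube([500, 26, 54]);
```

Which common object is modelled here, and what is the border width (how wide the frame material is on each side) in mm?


A picture frame. The border width is 54 mm.

Four thin pieces enclosing a rectangular opening — a picture frame. The two full-height stiles are 675 mm tall; the top rail sits at z = 621 and is 54 mm tall, so the border above the opening is 675 − 621 = 54 mm, matching the stile x-width.


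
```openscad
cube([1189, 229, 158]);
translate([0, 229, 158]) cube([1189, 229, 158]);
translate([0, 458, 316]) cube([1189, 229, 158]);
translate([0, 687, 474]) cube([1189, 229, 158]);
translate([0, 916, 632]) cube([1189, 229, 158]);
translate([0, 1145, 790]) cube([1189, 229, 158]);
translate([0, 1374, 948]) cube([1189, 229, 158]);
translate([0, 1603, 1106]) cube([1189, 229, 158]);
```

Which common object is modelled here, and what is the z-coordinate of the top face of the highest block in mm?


A staircase. The total rise is 1264 mm.

8 identical blocks, each offset up and back from the previous — a staircase. Each step is 158 mm tall and there are 8 of them, so the total rise is 8 × 158 = 1264 mm.


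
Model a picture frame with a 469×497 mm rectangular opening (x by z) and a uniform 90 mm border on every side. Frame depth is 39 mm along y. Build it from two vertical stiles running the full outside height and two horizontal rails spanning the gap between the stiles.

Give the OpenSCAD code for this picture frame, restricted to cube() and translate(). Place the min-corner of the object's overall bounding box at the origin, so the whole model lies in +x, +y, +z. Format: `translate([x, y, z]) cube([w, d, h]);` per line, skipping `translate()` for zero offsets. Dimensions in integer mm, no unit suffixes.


cube([90, 39, 677]);
translate([559, 0, 0]) cube([90, 39, 677]);
translate([90, 0, 0]) cube([469, 39, 90]);
translate([90, 0, 587]) cube([469, 39, 90]);


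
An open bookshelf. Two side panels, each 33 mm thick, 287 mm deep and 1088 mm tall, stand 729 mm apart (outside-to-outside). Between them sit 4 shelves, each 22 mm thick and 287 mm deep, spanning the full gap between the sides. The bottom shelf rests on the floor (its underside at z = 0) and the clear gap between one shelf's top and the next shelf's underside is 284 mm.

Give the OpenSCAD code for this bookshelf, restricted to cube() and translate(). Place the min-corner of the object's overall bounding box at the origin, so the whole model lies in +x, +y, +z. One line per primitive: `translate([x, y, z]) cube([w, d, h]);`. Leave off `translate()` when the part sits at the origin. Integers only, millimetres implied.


cube([33, 287, 1088]);
translate([696, 0, 0]) cube([33, 287, 1088]);
translate([33, 0, 0]) cube([663, 287, 22]);
translate([33, 0, 306]) cube([663, 287, 22]);
translate([33, 0, 612]) cube([663, 287, 22]);
translate([33, 0, 918]) cube([663, 287, 22]);


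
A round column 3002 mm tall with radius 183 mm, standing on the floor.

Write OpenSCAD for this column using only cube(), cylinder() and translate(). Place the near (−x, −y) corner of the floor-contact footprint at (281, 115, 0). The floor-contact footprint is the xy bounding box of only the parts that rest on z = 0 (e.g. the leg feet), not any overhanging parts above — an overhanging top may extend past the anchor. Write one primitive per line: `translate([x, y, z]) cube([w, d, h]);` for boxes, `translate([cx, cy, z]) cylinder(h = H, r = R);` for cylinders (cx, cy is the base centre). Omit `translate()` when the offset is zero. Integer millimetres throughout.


translate([464, 298, 0]) cylinder(h = 3002, r = 183);


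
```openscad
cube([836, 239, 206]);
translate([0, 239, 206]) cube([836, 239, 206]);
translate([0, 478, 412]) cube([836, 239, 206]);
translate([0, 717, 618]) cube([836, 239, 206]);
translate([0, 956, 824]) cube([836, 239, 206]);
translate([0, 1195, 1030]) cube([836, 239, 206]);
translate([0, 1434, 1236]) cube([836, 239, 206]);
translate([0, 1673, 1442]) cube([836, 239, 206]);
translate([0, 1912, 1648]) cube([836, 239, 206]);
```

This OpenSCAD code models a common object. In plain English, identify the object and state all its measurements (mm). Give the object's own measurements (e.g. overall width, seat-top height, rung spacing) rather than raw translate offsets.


A straight staircase of 9 solid steps. Each step is 836 mm wide (x), 239 mm deep (y, the going) and 206 mm tall (the rise). The first step rests on the floor; each subsequent step sits one going further in +y and one rise higher in +z, directly behind and above the previous step with no overlap.


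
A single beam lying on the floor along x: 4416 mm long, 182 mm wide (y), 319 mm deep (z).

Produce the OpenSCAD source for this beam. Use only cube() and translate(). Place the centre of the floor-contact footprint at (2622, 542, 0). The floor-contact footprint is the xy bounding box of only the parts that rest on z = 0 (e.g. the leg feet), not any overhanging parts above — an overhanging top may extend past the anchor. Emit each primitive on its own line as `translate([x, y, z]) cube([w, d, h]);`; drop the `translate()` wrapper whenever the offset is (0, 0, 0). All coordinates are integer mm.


translate([414, 451, 0]) cube([4416, 182, 319]);


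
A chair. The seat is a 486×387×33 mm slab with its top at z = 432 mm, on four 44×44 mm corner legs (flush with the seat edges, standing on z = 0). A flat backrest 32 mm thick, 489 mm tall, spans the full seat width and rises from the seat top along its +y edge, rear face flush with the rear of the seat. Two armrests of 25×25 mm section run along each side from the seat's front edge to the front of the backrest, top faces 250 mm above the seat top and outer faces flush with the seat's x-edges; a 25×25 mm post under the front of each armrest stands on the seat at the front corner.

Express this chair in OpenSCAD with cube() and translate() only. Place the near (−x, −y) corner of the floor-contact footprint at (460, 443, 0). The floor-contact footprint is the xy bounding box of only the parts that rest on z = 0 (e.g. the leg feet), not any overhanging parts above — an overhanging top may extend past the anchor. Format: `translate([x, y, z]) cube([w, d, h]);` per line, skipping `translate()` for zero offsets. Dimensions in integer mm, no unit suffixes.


// leg_h = 432 - 33 = 399
// arm post h = 250 - 25 = 225
translate([460, 443, 399]) cube([486, 387, 33]);
translate([460, 443, 0]) cube([44, 44, 399]);
translate([902, 443, 0]) cube([44, 44, 399]);
translate([460, 786, 0]) cube([44, 44, 399]);
translate([902, 786, 0]) cube([44, 44, 399]);
translate([460, 798, 432]) cube([486, 32, 489]);
translate([460, 443, 657]) cube([25, 355, 25]);
translate([921, 443, 657]) cube([25, 355, 25]);
translate([460, 443, 432]) cube([25, 25, 225]);
translate([921, 443, 432]) cube([25, 25, 225]);


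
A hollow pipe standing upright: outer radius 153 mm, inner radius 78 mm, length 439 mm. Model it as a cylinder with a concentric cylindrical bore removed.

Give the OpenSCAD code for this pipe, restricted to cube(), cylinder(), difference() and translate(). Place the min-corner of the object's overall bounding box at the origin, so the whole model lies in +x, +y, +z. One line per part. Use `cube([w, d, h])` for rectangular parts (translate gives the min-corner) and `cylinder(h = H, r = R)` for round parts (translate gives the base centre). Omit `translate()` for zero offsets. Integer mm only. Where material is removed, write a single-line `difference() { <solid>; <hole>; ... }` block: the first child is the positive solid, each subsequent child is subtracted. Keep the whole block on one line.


difference() { translate([153, 153, 0]) cylinder(h = 439, r = 153); translate([153, 153, 0]) cylinder(h = 439, r = 78); }


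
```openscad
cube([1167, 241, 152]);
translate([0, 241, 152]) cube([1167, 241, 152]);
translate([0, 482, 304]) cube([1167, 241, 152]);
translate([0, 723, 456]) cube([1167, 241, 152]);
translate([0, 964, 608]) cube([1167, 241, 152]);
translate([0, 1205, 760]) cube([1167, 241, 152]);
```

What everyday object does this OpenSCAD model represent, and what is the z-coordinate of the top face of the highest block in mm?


A staircase. The total rise is 912 mm.

6 identical blocks, each offset up and back from the previous — a staircase. Each step is 152 mm tall and there are 6 of them, so the total rise is 6 × 152 = 912 mm.


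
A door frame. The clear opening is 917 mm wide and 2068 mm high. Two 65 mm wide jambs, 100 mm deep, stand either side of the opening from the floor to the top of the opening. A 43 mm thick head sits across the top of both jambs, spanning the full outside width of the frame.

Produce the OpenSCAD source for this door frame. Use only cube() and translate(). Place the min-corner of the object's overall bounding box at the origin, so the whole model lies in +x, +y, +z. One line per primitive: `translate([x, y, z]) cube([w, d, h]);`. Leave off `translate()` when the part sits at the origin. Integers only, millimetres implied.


cube([65, 100, 2068]);
translate([982, 0, 0]) cube([65, 100, 2068]);
translate([0, 0, 2068]) cube([1047, 100, 43]);


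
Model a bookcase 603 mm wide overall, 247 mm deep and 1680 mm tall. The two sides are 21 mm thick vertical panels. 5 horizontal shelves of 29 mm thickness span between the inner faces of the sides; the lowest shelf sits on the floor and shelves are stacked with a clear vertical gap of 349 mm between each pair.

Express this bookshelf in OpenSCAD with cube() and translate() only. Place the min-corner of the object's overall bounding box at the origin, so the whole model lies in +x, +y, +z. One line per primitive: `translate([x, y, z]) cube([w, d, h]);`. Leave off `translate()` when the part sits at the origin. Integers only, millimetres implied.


cube([21, 247, 1680]);
translate([582, 0, 0]) cube([21, 247, 1680]);
translate([21, 0, 0]) cube([561, 247, 29]);
translate([21, 0, 378]) cube([561, 247, 29]);
translate([21, 0, 756]) cube([561, 247, 29]);
translate([21, 0, 1134]) cube([561, 247, 29]);
translate([21, 0, 1512]) cube([561, 247, 29]);


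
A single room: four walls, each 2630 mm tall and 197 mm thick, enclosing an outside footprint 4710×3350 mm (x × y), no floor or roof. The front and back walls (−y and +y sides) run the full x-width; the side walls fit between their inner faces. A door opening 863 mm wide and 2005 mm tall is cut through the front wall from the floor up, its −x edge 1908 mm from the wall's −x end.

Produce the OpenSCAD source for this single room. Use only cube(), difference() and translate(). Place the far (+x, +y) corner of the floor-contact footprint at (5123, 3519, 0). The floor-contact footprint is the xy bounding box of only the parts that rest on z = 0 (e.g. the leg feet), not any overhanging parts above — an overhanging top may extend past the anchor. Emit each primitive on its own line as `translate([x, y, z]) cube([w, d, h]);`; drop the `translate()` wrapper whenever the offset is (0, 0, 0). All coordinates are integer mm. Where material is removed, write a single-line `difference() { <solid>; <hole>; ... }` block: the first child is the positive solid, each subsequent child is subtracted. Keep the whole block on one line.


difference() { translate([413, 169, 0]) cube([4710, 197, 2630]); translate([2321, 169, 0]) cube([863, 197, 2005]); }
translate([413, 3322, 0]) cube([4710, 197, 2630]);
translate([413, 366, 0]) cube([197, 2956, 2630]);
translate([4926, 366, 0]) cube([197, 2956, 2630]);


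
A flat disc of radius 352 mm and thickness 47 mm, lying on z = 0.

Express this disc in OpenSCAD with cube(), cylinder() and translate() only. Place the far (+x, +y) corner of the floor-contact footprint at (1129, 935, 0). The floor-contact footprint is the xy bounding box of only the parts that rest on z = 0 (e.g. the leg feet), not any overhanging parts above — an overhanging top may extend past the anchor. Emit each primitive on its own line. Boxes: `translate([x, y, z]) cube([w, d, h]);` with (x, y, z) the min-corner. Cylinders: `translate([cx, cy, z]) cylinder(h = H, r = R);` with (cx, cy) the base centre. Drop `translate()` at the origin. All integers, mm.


translate([777, 583, 0]) cylinder(h = 47, r = 352);


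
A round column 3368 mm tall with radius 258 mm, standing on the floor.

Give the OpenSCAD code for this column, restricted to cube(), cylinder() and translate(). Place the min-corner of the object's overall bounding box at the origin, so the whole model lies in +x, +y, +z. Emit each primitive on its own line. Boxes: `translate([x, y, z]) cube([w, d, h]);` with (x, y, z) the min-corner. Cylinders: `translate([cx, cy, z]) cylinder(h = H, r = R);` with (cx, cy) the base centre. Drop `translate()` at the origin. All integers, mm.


translate([258, 258, 0]) cylinder(h = 3368, r = 258);


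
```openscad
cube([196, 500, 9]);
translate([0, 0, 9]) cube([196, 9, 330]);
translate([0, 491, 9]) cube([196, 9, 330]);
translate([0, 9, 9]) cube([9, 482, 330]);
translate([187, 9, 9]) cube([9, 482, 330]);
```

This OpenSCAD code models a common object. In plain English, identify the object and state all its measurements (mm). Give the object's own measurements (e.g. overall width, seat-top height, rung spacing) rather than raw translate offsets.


An open-topped rectangular box: outside dimensions 196×500×339 mm, with a uniform wall and base thickness of 9 mm. The base is a full 196×500 slab on the floor; four walls sit on top of the base. The front and back walls (the −y and +y sides) span the full width; the two side walls fit between them.


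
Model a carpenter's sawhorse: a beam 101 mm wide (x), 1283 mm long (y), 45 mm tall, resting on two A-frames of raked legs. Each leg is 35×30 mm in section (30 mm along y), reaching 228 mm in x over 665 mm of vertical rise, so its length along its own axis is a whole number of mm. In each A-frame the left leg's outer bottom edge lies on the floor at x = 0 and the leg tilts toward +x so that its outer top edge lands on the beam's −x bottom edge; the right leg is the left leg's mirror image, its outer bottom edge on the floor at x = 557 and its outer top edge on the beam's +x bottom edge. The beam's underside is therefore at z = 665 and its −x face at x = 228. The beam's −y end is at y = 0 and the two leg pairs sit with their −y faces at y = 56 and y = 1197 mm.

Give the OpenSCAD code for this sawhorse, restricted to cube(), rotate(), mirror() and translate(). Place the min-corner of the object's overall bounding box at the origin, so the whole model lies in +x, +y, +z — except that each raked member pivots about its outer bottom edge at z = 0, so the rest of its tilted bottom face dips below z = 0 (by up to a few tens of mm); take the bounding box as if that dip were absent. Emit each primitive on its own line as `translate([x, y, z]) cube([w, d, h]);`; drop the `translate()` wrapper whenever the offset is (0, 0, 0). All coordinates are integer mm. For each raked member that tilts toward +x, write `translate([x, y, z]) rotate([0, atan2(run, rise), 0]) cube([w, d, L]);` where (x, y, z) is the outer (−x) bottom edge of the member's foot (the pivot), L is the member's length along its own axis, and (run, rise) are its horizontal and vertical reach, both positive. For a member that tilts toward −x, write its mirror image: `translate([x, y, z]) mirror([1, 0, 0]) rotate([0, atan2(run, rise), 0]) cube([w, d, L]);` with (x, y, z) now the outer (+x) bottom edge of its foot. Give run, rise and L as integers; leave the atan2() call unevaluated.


translate([228, 0, 665]) cube([101, 1283, 45]);
translate([0, 56, 0]) rotate([0, atan2(228, 665), 0]) cube([35, 30, 703]);
translate([557, 56, 0]) mirror([1, 0, 0]) rotate([0, atan2(228, 665), 0]) cube([35, 30, 703]);
translate([0, 1197, 0]) rotate([0, atan2(228, 665), 0]) cube([35, 30, 703]);
translate([557, 1197, 0]) mirror([1, 0, 0]) rotate([0, atan2(228, 665), 0]) cube([35, 30, 703]);


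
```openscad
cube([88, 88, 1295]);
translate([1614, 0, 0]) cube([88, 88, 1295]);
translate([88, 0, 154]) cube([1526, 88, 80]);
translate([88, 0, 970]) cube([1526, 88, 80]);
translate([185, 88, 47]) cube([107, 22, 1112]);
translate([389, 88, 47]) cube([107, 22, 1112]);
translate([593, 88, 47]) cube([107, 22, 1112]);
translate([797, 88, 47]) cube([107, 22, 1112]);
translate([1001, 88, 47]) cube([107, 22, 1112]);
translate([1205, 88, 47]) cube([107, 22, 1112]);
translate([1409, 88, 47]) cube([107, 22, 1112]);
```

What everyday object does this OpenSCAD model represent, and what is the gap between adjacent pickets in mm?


A fence section. The picket gap is 97 mm.

Two posts, two rails, 7 pickets — a fence section. Span 1526 mm holds 7 pickets of 107 mm with 8 equal gaps: ⌊(1526 − 7·107) / 8⌋ = 97 mm.


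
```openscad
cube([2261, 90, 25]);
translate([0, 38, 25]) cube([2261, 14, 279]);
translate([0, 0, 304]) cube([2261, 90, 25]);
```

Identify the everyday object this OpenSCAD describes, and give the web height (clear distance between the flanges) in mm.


An I-beam. The web height is 279 mm.

Two wide flanges with a thin centred web — an I-beam. Overall 329 mm minus two 25 mm flanges gives a web of 329 − 2·25 = 279 mm.


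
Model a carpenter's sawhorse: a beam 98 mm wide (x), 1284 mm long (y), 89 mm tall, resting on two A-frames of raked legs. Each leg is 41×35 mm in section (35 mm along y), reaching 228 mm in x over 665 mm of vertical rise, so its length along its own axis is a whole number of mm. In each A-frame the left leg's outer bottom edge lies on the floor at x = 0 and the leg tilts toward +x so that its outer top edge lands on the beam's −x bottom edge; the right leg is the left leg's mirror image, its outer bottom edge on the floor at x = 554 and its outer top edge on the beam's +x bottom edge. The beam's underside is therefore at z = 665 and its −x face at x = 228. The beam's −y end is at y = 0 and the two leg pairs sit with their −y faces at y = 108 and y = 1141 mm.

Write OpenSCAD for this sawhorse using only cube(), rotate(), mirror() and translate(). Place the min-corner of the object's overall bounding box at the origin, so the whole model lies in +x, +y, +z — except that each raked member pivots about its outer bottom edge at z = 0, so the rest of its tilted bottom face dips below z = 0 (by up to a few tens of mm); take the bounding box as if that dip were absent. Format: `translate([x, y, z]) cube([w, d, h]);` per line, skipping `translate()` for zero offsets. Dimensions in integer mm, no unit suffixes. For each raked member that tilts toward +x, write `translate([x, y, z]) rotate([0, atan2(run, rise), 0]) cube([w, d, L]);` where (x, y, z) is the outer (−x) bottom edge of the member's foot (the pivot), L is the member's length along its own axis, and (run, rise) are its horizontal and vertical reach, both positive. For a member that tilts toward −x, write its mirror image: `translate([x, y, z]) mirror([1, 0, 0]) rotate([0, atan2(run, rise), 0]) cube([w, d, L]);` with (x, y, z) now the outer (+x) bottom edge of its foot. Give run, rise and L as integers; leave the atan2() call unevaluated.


translate([228, 0, 665]) cube([98, 1284, 89]);
translate([0, 108, 0]) rotate([0, atan2(228, 665), 0]) cube([41, 35, 703]);
translate([554, 108, 0]) mirror([1, 0, 0]) rotate([0, atan2(228, 665), 0]) cube([41, 35, 703]);
translate([0, 1141, 0]) rotate([0, atan2(228, 665), 0]) cube([41, 35, 703]);
translate([554, 1141, 0]) mirror([1, 0, 0]) rotate([0, atan2(228, 665), 0]) cube([41, 35, 703]);
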